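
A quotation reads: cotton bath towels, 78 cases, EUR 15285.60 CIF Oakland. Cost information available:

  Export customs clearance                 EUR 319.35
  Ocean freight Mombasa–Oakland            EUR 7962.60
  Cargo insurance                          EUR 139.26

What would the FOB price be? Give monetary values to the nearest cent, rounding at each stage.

Not relevant to the conversion: export clearance — on the seller under both CIF and FOB; already in the CIF price and stays in the FOB price.
From CIF to FOB, the seller no longer bears: freight, insurance.
FOB price = 15285.60 − 7962.60 − 139.26 = 7183.74

FOB price: EUR 7183.74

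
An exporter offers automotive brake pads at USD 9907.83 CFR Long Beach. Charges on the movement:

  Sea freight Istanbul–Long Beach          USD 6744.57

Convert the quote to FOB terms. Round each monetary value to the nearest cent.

From CFR to FOB, the seller no longer bears: freight.
FOB price = 9907.83 − 6744.57 = 3163.26

FOB price: USD 3163.26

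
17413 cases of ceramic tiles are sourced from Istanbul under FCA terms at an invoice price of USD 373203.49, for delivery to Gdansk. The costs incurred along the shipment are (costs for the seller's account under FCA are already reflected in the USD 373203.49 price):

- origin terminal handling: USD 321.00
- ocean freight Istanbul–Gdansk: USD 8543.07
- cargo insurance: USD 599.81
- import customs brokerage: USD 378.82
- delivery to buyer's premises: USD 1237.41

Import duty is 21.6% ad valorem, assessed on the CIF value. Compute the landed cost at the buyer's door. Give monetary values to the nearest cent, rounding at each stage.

Total landed cost: USD 466939.75

FCA: the seller delivers export-cleared goods to the carrier; the buyer bears costs from that point.
CIF value = FCA price + origin terminal + freight + insurance = 373203.49 + 321.00 + 8543.07 + 599.81 = 382667.37
Import duty = 382667.37 × 21.6% = 82656.15
Buyer bears: origin terminal 321.00 + freight 8543.07 + insurance 599.81 + brokerage 378.82 + delivery 1237.41 + duty 82656.15 = 93736.26
Landed cost = invoice 373203.49 + 93736.26 = 466939.75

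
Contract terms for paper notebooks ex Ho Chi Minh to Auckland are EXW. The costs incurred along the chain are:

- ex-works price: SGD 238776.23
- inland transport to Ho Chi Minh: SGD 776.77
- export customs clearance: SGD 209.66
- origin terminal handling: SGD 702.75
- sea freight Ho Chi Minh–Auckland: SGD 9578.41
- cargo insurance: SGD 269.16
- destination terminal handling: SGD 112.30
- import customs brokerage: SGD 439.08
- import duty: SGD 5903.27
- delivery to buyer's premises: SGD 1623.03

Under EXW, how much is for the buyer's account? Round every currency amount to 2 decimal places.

Buyer's account: SGD 19614.43

EXW: the seller makes goods available at their premises; the buyer bears all onward costs.
Seller's account: goods 238776.23 = 238776.23
Buyer's account: inland to port 776.77 + export clearance 209.66 + origin terminal 702.75 + freight 9578.41 + insurance 269.16 + destination terminal 112.30 + brokerage 439.08 + duty 5903.27 + delivery 1623.03 = 19614.43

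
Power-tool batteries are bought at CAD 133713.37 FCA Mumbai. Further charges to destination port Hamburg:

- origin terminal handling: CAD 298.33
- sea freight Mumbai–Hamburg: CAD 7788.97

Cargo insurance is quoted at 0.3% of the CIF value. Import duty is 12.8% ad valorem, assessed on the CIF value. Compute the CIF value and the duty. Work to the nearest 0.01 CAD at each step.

CIF value: CAD 142227.35; import duty: CAD 18205.10

Let C be the CIF value. C = FCA price + pre-shipment costs + freight + 0.3% × C
C − 0.3% × C = 133713.37 + 298.33 + 7788.97
0.997 × C = 141800.67
C = 141800.67 / 0.997 = 142227.35
Insurance premium = 0.3% × 142227.35 = 426.68
Import duty = 142227.35 × 12.8% = 18205.10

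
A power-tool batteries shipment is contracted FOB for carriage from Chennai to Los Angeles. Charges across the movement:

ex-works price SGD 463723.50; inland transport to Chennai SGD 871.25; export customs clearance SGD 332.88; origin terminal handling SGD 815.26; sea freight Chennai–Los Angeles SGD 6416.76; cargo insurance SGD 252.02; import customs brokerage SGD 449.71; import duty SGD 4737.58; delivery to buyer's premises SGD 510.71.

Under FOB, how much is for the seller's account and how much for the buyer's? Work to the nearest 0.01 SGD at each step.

Seller: SGD 465742.89; buyer: SGD 12366.78

FOB: the seller bears costs until goods are on board at the origin port; the buyer bears freight, insurance and all costs thereafter.
Seller's account: goods 463723.50 + inland to port 871.25 + export clearance 332.88 + origin terminal 815.26 = 465742.89
Buyer's account: freight 6416.76 + insurance 252.02 + brokerage 449.71 + duty 4737.58 + delivery 510.71 = 12366.78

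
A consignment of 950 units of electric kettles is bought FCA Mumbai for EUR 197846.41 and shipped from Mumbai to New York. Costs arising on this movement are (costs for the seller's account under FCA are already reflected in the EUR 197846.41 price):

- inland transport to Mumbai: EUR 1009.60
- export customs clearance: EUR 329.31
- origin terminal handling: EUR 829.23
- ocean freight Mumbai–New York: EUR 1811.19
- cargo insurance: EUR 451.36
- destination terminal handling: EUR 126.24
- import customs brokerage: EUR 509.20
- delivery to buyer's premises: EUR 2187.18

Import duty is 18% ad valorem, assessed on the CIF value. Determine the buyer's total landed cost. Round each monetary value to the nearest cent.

Total landed cost: EUR 239929.68

FCA: the seller delivers export-cleared goods to the carrier; the buyer bears costs from that point.
Already in the invoice (seller's account under FCA): inland to port, export clearance — exclude.
CIF value = FCA price + origin terminal + freight + insurance = 197846.41 + 829.23 + 1811.19 + 451.36 = 200938.19
Import duty = 200938.19 × 18% = 36168.87
Buyer bears: origin terminal 829.23 + freight 1811.19 + insurance 451.36 + destination terminal 126.24 + brokerage 509.20 + delivery 2187.18 + duty 36168.87 = 42083.27
Landed cost = invoice 197846.41 + 42083.27 = 239929.68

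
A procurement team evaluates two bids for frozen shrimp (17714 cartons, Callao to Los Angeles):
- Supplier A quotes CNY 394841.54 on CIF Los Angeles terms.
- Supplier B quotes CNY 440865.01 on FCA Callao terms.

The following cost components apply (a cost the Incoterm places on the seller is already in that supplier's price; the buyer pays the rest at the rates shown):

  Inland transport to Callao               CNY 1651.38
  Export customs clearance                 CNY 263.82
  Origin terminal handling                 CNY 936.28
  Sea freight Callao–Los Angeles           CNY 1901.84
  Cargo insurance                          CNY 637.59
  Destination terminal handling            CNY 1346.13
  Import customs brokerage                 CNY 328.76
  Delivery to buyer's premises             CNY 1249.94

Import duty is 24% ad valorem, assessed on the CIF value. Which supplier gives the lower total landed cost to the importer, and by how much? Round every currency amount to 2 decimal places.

Supplier A is cheaper by CNY 61378.98

Supplier A (CIF):
The CIF price already equals the CIF value: 394841.54
Import duty = 394841.54 × 24% = 94761.97
Buyer bears (A): 1346.13 + 328.76 + 1249.94 = 2924.83
Landed cost (A) = invoice 394841.54 + 2924.83 + duty 94761.97 = 492528.34
Supplier B (FCA):
CIF value = FCA price + origin terminal + freight + insurance = 440865.01 + 936.28 + 1901.84 + 637.59 = 444340.72
Import duty = 444340.72 × 24% = 106641.77
Buyer bears (B): 936.28 + 1901.84 + 637.59 + 1346.13 + 328.76 + 1249.94 = 6400.54
Landed cost (B) = invoice 440865.01 + 6400.54 + duty 106641.77 = 553907.32
Difference = |492528.34 − 553907.32| = 61378.98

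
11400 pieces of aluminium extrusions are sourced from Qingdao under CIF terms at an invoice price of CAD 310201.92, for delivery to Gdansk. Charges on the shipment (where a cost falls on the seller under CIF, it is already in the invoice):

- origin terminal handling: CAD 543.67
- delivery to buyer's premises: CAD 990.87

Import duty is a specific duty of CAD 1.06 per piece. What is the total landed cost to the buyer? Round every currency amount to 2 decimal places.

Total landed cost: CAD 323276.79

CIF: the seller pays costs through ocean freight and marine insurance to the destination port.
Already in the invoice (seller's account under CIF): origin terminal — exclude.
The CIF price already equals the CIF value: 310201.92
Import duty = 11400 × 1.06 = 12084.00
Buyer bears: delivery 990.87 + duty 12084.00 = 13074.87
Landed cost = invoice 310201.92 + 13074.87 = 323276.79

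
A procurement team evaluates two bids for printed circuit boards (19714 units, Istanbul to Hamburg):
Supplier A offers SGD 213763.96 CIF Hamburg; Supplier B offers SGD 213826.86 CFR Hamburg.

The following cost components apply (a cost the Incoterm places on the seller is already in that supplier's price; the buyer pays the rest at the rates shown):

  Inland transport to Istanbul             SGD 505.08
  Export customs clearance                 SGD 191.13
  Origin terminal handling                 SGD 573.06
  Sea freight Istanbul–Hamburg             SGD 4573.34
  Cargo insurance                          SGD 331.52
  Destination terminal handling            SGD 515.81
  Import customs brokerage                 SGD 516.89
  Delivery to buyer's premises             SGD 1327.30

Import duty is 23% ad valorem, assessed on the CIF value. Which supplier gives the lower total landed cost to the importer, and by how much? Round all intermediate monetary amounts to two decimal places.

Supplier A (CIF):
The CIF price already equals the CIF value: 213763.96
Import duty = 213763.96 × 23% = 49165.71
Buyer bears (A): 515.81 + 516.89 + 1327.30 = 2360.00
Landed cost (A) = invoice 213763.96 + 2360.00 + duty 49165.71 = 265289.67
Supplier B (CFR):
CIF value = CFR price + insurance = 213826.86 + 331.52 = 214158.38
Import duty = 214158.38 × 23% = 49256.43
Buyer bears (B): 331.52 + 515.81 + 516.89 + 1327.30 = 2691.52
Landed cost (B) = invoice 213826.86 + 2691.52 + duty 49256.43 = 265774.81
Difference = |265289.67 − 265774.81| = 485.14

Supplier A is cheaper by SGD 485.14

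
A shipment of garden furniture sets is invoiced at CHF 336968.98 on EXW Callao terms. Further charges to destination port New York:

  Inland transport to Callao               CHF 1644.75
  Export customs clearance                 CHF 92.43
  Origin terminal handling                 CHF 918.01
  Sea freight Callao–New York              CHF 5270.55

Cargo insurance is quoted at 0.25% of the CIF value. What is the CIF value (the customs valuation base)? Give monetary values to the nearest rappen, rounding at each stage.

Let C be the CIF value. C = EXW price + pre-shipment costs + freight + 0.25% × C
C − 0.25% × C = 336968.98 + 1644.75 + 92.43 + 918.01 + 5270.55
0.9975 × C = 344894.72
C = 344894.72 / 0.9975 = 345759.12
Insurance premium = 0.25% × 345759.12 = 864.40

CIF value: CHF 345759.12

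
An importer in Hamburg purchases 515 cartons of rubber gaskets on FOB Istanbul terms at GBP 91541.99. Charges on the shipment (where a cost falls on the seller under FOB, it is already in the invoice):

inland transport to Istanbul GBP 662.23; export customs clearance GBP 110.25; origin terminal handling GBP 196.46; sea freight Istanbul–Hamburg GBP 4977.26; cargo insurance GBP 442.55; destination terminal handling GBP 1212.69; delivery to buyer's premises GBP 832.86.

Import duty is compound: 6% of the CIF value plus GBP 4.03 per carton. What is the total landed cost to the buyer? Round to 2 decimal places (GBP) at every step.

Total landed cost: GBP 106900.51

FOB: the seller bears costs until goods are on board at the origin port; the buyer bears freight, insurance and all costs thereafter.
Already in the invoice (seller's account under FOB): inland to port, export clearance, origin terminal — exclude.
CIF value = FOB price + freight + insurance = 91541.99 + 4977.26 + 442.55 = 96961.80
Ad valorem component: 96961.80 × 6% = 5817.71
Specific component: 515 × 4.03 = 2075.45
Import duty = 5817.71 + 2075.45 = 7893.16
Buyer bears: freight 4977.26 + insurance 442.55 + destination terminal 1212.69 + delivery 832.86 + duty 7893.16 = 15358.52
Landed cost = invoice 91541.99 + 15358.52 = 106900.51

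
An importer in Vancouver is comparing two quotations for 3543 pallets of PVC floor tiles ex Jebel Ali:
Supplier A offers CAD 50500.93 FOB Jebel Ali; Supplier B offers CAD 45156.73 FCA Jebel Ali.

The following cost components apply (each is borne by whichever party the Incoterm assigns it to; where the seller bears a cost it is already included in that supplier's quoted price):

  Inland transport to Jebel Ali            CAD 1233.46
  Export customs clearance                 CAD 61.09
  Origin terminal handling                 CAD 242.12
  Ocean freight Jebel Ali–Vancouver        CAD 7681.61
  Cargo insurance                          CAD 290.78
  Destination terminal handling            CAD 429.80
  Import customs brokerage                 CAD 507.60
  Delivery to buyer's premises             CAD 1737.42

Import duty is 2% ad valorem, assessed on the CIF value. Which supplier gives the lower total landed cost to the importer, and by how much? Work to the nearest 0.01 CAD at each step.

Supplier A (FOB):
CIF value = FOB price + freight + insurance = 50500.93 + 7681.61 + 290.78 = 58473.32
Import duty = 58473.32 × 2% = 1169.47
Buyer bears (A): 7681.61 + 290.78 + 429.80 + 507.60 + 1737.42 = 10647.21
Landed cost (A) = invoice 50500.93 + 10647.21 + duty 1169.47 = 62317.61
Supplier B (FCA):
CIF value = FCA price + origin terminal + freight + insurance = 45156.73 + 242.12 + 7681.61 + 290.78 = 53371.24
Import duty = 53371.24 × 2% = 1067.42
Buyer bears (B): 242.12 + 7681.61 + 290.78 + 429.80 + 507.60 + 1737.42 = 10889.33
Landed cost (B) = invoice 45156.73 + 10889.33 + duty 1067.42 = 57113.48
Difference = |62317.61 − 57113.48| = 5204.13

Supplier B is cheaper by CAD 5204.13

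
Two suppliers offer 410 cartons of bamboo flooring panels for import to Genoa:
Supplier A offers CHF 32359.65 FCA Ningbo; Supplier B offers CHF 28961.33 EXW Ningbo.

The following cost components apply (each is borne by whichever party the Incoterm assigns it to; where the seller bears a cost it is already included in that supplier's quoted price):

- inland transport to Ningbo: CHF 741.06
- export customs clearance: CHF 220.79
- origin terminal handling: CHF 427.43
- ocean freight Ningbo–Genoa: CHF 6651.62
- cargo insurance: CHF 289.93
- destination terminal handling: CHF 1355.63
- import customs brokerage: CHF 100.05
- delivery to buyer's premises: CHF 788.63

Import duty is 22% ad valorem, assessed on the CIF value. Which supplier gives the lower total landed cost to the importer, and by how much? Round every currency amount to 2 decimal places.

Supplier B is cheaper by CHF 2972.49

Supplier A (FCA):
CIF value = FCA price + origin terminal + freight + insurance = 32359.65 + 427.43 + 6651.62 + 289.93 = 39728.63
Import duty = 39728.63 × 22% = 8740.30
Buyer bears (A): 427.43 + 6651.62 + 289.93 + 1355.63 + 100.05 + 788.63 = 9613.29
Landed cost (A) = invoice 32359.65 + 9613.29 + duty 8740.30 = 50713.24
Supplier B (EXW):
CIF value = EXW price + inland to port + export clearance + origin terminal + freight + insurance = 28961.33 + 741.06 + 220.79 + 427.43 + 6651.62 + 289.93 = 37292.16
Import duty = 37292.16 × 22% = 8204.28
Buyer bears (B): 741.06 + 220.79 + 427.43 + 6651.62 + 289.93 + 1355.63 + 100.05 + 788.63 = 10575.14
Landed cost (B) = invoice 28961.33 + 10575.14 + duty 8204.28 = 47740.75
Difference = |50713.24 − 47740.75| = 2972.49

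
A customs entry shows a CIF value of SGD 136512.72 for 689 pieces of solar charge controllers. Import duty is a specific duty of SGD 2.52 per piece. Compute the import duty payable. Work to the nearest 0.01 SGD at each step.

Import duty: SGD 1736.28

Import duty = 689 × 2.52 = 1736.28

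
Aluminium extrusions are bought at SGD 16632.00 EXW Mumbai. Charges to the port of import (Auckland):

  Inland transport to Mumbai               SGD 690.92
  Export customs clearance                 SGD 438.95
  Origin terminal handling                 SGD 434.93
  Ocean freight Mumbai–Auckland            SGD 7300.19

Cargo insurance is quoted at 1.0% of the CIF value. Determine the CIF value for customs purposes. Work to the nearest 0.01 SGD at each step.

CIF value: SGD 25754.54

Let C be the CIF value. C = EXW price + pre-shipment costs + freight + 1.0% × C
C − 1.0% × C = 16632.00 + 690.92 + 438.95 + 434.93 + 7300.19
0.99 × C = 25496.99
C = 25496.99 / 0.99 = 25754.54
Insurance premium = 1.0% × 25754.54 = 257.55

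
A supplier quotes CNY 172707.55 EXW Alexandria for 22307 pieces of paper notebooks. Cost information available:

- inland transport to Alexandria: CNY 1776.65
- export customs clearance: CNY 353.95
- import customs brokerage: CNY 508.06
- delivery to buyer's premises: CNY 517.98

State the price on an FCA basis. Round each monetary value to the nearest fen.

Not relevant to the conversion: brokerage, delivery — on the buyer under both terms; not part of either seller's price.
From EXW to FCA, the seller additionally bears: inland to port, export clearance.
FCA price = 172707.55 + 1776.65 + 353.95 = 174838.15

FCA price: CNY 174838.15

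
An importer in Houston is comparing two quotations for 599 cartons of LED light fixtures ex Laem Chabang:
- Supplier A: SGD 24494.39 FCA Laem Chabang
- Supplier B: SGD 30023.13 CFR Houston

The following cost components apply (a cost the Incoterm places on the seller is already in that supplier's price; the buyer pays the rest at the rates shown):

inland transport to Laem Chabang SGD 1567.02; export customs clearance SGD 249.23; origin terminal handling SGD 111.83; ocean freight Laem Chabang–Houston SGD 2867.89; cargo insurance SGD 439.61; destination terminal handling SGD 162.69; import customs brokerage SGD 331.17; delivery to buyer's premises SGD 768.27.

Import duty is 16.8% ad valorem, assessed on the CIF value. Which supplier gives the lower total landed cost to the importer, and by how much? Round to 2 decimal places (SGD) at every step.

Supplier A is cheaper by SGD 2977.26

Supplier A (FCA):
CIF value = FCA price + origin terminal + freight + insurance = 24494.39 + 111.83 + 2867.89 + 439.61 = 27913.72
Import duty = 27913.72 × 16.8% = 4689.50
Buyer bears (A): 111.83 + 2867.89 + 439.61 + 162.69 + 331.17 + 768.27 = 4681.46
Landed cost (A) = invoice 24494.39 + 4681.46 + duty 4689.50 = 33865.35
Supplier B (CFR):
CIF value = CFR price + insurance = 30023.13 + 439.61 = 30462.74
Import duty = 30462.74 × 16.8% = 5117.74
Buyer bears (B): 439.61 + 162.69 + 331.17 + 768.27 = 1701.74
Landed cost (B) = invoice 30023.13 + 1701.74 + duty 5117.74 = 36842.61
Difference = |33865.35 − 36842.61| = 2977.26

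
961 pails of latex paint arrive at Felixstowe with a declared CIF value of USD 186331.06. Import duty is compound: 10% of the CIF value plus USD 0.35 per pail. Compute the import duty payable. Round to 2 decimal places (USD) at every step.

Import duty: USD 18969.46

Ad valorem component: 186331.06 × 10% = 18633.11
Specific component: 961 × 0.35 = 336.35
Import duty = 18633.11 + 336.35 = 18969.46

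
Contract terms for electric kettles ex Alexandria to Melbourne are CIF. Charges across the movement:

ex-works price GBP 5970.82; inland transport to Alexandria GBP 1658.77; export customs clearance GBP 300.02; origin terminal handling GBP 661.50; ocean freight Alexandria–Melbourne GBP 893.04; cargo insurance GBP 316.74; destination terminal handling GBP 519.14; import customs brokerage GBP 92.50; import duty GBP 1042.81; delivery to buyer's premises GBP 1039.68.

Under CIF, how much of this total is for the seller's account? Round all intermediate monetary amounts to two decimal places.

CIF: the seller pays costs through ocean freight and marine insurance to the destination port.
Seller's account: goods 5970.82 + inland to port 1658.77 + export clearance 300.02 + origin terminal 661.50 + freight 893.04 + insurance 316.74 = 9800.89
Buyer's account: destination terminal 519.14 + brokerage 92.50 + duty 1042.81 + delivery 1039.68 = 2694.13

Seller's account: GBP 9800.89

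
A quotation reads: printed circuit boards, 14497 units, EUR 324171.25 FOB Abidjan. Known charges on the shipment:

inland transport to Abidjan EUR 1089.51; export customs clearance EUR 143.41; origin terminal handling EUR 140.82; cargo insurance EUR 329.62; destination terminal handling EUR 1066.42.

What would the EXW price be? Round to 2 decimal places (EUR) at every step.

Not relevant to the conversion: destination terminal, insurance — on the buyer under both terms; not part of either seller's price.
From FOB to EXW, the seller no longer bears: inland to port, export clearance, origin terminal.
EXW price = 324171.25 − 1089.51 − 143.41 − 140.82 = 322797.51

EXW price: EUR 322797.51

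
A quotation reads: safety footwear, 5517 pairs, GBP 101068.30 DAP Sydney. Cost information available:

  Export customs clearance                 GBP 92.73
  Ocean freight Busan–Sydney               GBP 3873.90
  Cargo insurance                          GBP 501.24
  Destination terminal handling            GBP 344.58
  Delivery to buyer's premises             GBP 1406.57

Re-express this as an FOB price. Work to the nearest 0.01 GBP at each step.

Not relevant to the conversion: export clearance — on the seller under both DAP and FOB; already in the DAP price and stays in the FOB price.
From DAP to FOB, the seller no longer bears: freight, insurance, destination terminal, delivery.
FOB price = 101068.30 − 3873.90 − 501.24 − 344.58 − 1406.57 = 94942.01

FOB price: GBP 94942.01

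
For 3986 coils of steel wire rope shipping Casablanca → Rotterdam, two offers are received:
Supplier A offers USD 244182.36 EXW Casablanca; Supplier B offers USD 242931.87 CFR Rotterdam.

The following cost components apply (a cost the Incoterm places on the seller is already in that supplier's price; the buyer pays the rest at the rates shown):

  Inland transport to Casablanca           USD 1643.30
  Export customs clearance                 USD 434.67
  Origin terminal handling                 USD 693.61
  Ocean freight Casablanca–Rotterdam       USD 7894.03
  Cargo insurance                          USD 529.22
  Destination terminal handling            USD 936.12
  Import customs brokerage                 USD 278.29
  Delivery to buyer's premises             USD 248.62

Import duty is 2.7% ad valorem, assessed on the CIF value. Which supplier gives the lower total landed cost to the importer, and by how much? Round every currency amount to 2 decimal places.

Supplier A (EXW):
CIF value = EXW price + inland to port + export clearance + origin terminal + freight + insurance = 244182.36 + 1643.30 + 434.67 + 693.61 + 7894.03 + 529.22 = 255377.19
Import duty = 255377.19 × 2.7% = 6895.18
Buyer bears (A): 1643.30 + 434.67 + 693.61 + 7894.03 + 529.22 + 936.12 + 278.29 + 248.62 = 12657.86
Landed cost (A) = invoice 244182.36 + 12657.86 + duty 6895.18 = 263735.40
Supplier B (CFR):
CIF value = CFR price + insurance = 242931.87 + 529.22 = 243461.09
Import duty = 243461.09 × 2.7% = 6573.45
Buyer bears (B): 529.22 + 936.12 + 278.29 + 248.62 = 1992.25
Landed cost (B) = invoice 242931.87 + 1992.25 + duty 6573.45 = 251497.57
Difference = |263735.40 − 251497.57| = 12237.83

Supplier B is cheaper by USD 12237.83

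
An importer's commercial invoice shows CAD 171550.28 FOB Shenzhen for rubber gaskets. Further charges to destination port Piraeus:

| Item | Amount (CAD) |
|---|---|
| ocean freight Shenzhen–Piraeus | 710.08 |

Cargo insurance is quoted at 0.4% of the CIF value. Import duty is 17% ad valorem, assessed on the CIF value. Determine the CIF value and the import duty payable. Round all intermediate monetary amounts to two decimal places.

CIF value: CAD 172952.17; import duty: CAD 29401.87

Let C be the CIF value. C = FOB price + freight + 0.4% × C
C − 0.4% × C = 171550.28 + 710.08
0.996 × C = 172260.36
C = 172260.36 / 0.996 = 172952.17
Insurance premium = 0.4% × 172952.17 = 691.81
Import duty = 172952.17 × 17% = 29401.87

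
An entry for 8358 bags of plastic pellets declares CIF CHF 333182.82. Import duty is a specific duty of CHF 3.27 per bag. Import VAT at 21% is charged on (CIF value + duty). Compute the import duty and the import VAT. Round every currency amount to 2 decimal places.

Import duty: CHF 27330.66; import VAT: CHF 75707.83

Import duty = 8358 × 3.27 = 27330.66
VAT base = CIF + duty = 333182.82 + 27330.66 = 360513.48
Import VAT = 360513.48 × 21% = 75707.83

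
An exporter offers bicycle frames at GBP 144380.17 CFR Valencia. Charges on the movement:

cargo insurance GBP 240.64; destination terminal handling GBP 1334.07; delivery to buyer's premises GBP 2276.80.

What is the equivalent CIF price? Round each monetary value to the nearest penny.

CIF price: GBP 144620.81

Not relevant to the conversion: destination terminal, delivery — on the buyer under both terms; not part of either seller's price.
From CFR to CIF, the seller additionally bears: insurance.
CIF price = 144380.17 + 240.64 = 144620.81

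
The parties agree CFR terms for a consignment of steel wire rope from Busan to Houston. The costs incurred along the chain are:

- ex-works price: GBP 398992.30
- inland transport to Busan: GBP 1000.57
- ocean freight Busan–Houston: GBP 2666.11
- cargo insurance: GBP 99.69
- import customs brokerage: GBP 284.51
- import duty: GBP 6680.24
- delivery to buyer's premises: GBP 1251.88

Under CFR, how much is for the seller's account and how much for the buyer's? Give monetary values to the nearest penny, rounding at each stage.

Seller: GBP 402658.98; buyer: GBP 8316.32

CFR: the seller pays costs through ocean freight to the destination port, but not insurance.
Seller's account: goods 398992.30 + inland to port 1000.57 + freight 2666.11 = 402658.98
Buyer's account: insurance 99.69 + brokerage 284.51 + duty 6680.24 + delivery 1251.88 = 8316.32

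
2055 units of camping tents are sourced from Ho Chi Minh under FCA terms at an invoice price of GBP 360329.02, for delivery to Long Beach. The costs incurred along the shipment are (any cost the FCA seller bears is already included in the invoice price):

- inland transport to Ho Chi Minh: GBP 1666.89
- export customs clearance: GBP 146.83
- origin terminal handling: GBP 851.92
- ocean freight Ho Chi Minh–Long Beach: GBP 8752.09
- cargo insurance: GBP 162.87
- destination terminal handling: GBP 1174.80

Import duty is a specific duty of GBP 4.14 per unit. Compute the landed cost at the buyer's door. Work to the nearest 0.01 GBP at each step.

Total landed cost: GBP 379778.40

FCA: the seller delivers export-cleared goods to the carrier; the buyer bears costs from that point.
Already in the invoice (seller's account under FCA): inland to port, export clearance — exclude.
CIF value = FCA price + origin terminal + freight + insurance = 360329.02 + 851.92 + 8752.09 + 162.87 = 370095.90
Import duty = 2055 × 4.14 = 8507.70
Buyer bears: origin terminal 851.92 + freight 8752.09 + insurance 162.87 + destination terminal 1174.80 + duty 8507.70 = 19449.38
Landed cost = invoice 360329.02 + 19449.38 = 379778.40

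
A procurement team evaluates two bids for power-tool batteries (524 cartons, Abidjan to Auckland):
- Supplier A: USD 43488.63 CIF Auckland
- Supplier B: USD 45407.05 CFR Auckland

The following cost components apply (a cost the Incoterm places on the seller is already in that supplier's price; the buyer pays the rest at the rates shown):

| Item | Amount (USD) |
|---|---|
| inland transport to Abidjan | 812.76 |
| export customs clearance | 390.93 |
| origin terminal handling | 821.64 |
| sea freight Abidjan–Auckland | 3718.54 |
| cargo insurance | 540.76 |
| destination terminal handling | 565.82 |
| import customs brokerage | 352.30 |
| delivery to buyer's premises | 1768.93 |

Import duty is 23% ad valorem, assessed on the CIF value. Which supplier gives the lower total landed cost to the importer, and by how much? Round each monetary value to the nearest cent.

Supplier A (CIF):
The CIF price already equals the CIF value: 43488.63
Import duty = 43488.63 × 23% = 10002.38
Buyer bears (A): 565.82 + 352.30 + 1768.93 = 2687.05
Landed cost (A) = invoice 43488.63 + 2687.05 + duty 10002.38 = 56178.06
Supplier B (CFR):
CIF value = CFR price + insurance = 45407.05 + 540.76 = 45947.81
Import duty = 45947.81 × 23% = 10568.00
Buyer bears (B): 540.76 + 565.82 + 352.30 + 1768.93 = 3227.81
Landed cost (B) = invoice 45407.05 + 3227.81 + duty 10568.00 = 59202.86
Difference = |56178.06 − 59202.86| = 3024.80

Supplier A is cheaper by USD 3024.80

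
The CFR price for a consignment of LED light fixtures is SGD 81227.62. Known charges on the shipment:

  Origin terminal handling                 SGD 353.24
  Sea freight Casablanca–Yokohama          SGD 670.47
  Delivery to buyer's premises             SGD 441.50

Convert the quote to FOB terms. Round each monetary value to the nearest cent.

FOB price: SGD 80557.15

Not relevant to the conversion: origin terminal — on the seller under both CFR and FOB; already in the CFR price and stays in the FOB price. delivery — on the buyer under both terms; not part of either seller's price.
From CFR to FOB, the seller no longer bears: freight.
FOB price = 81227.62 − 670.47 = 80557.15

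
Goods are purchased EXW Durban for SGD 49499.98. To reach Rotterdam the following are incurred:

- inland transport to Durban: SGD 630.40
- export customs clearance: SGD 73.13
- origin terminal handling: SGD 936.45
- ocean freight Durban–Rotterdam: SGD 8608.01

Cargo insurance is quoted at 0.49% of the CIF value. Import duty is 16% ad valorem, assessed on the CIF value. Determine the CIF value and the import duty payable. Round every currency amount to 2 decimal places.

Let C be the CIF value. C = EXW price + pre-shipment costs + freight + 0.49% × C
C − 0.49% × C = 49499.98 + 630.40 + 73.13 + 936.45 + 8608.01
0.9951 × C = 59747.97
C = 59747.97 / 0.9951 = 60042.18
Insurance premium = 0.49% × 60042.18 = 294.21
Import duty = 60042.18 × 16% = 9606.75

CIF value: SGD 60042.18; import duty: SGD 9606.75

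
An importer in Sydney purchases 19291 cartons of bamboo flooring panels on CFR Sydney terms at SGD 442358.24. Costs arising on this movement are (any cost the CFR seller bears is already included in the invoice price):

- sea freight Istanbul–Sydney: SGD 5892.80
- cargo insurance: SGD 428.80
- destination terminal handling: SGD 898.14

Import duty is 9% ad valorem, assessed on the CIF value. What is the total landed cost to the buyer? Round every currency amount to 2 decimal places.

Total landed cost: SGD 483536.01

CFR: the seller pays costs through ocean freight to the destination port, but not insurance.
Already in the invoice (seller's account under CFR): freight — exclude.
CIF value = CFR price + insurance = 442358.24 + 428.80 = 442787.04
Import duty = 442787.04 × 9% = 39850.83
Buyer bears: insurance 428.80 + destination terminal 898.14 + duty 39850.83 = 41177.77
Landed cost = invoice 442358.24 + 41177.77 = 483536.01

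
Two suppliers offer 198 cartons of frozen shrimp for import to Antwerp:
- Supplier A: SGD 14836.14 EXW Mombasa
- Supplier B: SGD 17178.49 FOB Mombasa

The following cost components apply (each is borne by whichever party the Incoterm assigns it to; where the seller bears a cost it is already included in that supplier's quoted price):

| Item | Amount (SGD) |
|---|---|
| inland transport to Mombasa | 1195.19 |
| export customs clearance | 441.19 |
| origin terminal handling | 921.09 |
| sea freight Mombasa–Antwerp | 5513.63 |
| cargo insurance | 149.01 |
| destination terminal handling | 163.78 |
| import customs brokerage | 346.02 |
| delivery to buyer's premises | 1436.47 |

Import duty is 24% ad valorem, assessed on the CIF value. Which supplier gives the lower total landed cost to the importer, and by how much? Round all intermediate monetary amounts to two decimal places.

Supplier A (EXW):
CIF value = EXW price + inland to port + export clearance + origin terminal + freight + insurance = 14836.14 + 1195.19 + 441.19 + 921.09 + 5513.63 + 149.01 = 23056.25
Import duty = 23056.25 × 24% = 5533.50
Buyer bears (A): 1195.19 + 441.19 + 921.09 + 5513.63 + 149.01 + 163.78 + 346.02 + 1436.47 = 10166.38
Landed cost (A) = invoice 14836.14 + 10166.38 + duty 5533.50 = 30536.02
Supplier B (FOB):
CIF value = FOB price + freight + insurance = 17178.49 + 5513.63 + 149.01 = 22841.13
Import duty = 22841.13 × 24% = 5481.87
Buyer bears (B): 5513.63 + 149.01 + 163.78 + 346.02 + 1436.47 = 7608.91
Landed cost (B) = invoice 17178.49 + 7608.91 + duty 5481.87 = 30269.27
Difference = |30536.02 − 30269.27| = 266.75

Supplier B is cheaper by SGD 266.75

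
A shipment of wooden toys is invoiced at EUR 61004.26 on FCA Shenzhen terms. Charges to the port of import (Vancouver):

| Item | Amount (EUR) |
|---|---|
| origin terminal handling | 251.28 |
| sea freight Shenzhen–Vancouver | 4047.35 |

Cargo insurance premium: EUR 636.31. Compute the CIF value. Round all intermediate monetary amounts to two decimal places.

CIF value: EUR 65939.20

CIF = FCA price + pre-shipment costs + freight + insurance
CIF = 61004.26 + 251.28 + 4047.35 + 636.31 = 65939.20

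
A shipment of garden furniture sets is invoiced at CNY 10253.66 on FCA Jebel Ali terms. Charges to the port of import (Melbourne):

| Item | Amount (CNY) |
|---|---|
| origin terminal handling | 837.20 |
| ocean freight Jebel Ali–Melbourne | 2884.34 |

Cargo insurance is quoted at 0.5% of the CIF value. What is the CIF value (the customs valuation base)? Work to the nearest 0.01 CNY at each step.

CIF value: CNY 14045.43

Let C be the CIF value. C = FCA price + pre-shipment costs + freight + 0.5% × C
C − 0.5% × C = 10253.66 + 837.20 + 2884.34
0.995 × C = 13975.20
C = 13975.20 / 0.995 = 14045.43
Insurance premium = 0.5% × 14045.43 = 70.23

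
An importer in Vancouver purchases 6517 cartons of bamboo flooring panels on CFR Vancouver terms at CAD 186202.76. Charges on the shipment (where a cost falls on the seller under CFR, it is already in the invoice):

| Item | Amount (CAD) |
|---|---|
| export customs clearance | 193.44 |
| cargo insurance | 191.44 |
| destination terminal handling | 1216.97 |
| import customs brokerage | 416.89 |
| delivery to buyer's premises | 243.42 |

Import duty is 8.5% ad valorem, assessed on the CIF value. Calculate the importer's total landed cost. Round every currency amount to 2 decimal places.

CFR: the seller pays costs through ocean freight to the destination port, but not insurance.
Already in the invoice (seller's account under CFR): export clearance — exclude.
CIF value = CFR price + insurance = 186202.76 + 191.44 = 186394.20
Import duty = 186394.20 × 8.5% = 15843.51
Buyer bears: insurance 191.44 + destination terminal 1216.97 + brokerage 416.89 + delivery 243.42 + duty 15843.51 = 17912.23
Landed cost = invoice 186202.76 + 17912.23 = 204114.99

Total landed cost: CAD 204114.99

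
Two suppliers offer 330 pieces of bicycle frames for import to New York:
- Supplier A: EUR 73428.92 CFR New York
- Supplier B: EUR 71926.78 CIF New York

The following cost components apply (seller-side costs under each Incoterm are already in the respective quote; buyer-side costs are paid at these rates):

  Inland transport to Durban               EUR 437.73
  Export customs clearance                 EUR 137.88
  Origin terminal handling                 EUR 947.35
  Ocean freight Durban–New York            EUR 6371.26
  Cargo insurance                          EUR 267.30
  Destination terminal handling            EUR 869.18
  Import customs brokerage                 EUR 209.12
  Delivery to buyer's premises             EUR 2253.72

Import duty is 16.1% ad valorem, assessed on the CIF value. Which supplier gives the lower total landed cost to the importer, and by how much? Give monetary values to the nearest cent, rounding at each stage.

Supplier B is cheaper by EUR 2054.32

Supplier A (CFR):
CIF value = CFR price + insurance = 73428.92 + 267.30 = 73696.22
Import duty = 73696.22 × 16.1% = 11865.09
Buyer bears (A): 267.30 + 869.18 + 209.12 + 2253.72 = 3599.32
Landed cost (A) = invoice 73428.92 + 3599.32 + duty 11865.09 = 88893.33
Supplier B (CIF):
The CIF price already equals the CIF value: 71926.78
Import duty = 71926.78 × 16.1% = 11580.21
Buyer bears (B): 869.18 + 209.12 + 2253.72 = 3332.02
Landed cost (B) = invoice 71926.78 + 3332.02 + duty 11580.21 = 86839.01
Difference = |88893.33 − 86839.01| = 2054.32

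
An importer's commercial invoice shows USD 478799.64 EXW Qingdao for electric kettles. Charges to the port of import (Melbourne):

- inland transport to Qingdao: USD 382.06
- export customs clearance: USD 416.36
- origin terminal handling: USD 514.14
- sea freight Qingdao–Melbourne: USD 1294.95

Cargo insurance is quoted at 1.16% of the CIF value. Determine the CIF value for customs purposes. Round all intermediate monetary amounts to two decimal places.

Let C be the CIF value. C = EXW price + pre-shipment costs + freight + 1.16% × C
C − 1.16% × C = 478799.64 + 382.06 + 416.36 + 514.14 + 1294.95
0.9884 × C = 481407.15
C = 481407.15 / 0.9884 = 487057.01
Insurance premium = 1.16% × 487057.01 = 5649.86

CIF value: USD 487057.01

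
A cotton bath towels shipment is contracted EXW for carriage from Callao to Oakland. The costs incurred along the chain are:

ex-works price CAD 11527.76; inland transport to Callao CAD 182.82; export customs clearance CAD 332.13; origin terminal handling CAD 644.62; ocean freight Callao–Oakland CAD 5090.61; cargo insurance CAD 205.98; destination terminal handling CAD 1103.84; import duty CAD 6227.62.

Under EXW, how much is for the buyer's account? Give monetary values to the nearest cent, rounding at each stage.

Buyer's account: CAD 13787.62

EXW: the seller makes goods available at their premises; the buyer bears all onward costs.
Seller's account: goods 11527.76 = 11527.76
Buyer's account: inland to port 182.82 + export clearance 332.13 + origin terminal 644.62 + freight 5090.61 + insurance 205.98 + destination terminal 1103.84 + duty 6227.62 = 13787.62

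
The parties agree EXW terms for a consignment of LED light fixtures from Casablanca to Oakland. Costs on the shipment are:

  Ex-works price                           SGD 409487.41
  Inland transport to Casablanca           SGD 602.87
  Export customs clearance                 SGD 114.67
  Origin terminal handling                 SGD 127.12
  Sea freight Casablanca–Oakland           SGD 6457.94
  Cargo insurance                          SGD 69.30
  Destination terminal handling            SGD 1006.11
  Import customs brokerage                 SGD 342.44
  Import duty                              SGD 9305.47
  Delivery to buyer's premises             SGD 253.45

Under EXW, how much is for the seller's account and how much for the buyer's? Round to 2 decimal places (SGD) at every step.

Seller: SGD 409487.41; buyer: SGD 18279.37

EXW: the seller makes goods available at their premises; the buyer bears all onward costs.
Seller's account: goods 409487.41 = 409487.41
Buyer's account: inland to port 602.87 + export clearance 114.67 + origin terminal 127.12 + freight 6457.94 + insurance 69.30 + destination terminal 1006.11 + brokerage 342.44 + duty 9305.47 + delivery 253.45 = 18279.37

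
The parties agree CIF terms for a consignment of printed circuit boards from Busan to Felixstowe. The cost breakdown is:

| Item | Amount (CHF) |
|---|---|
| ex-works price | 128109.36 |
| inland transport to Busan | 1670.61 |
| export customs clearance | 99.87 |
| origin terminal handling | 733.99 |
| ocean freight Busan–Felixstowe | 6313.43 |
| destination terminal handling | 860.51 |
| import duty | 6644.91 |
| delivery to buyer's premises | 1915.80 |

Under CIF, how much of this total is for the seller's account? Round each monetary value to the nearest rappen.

Seller's account: CHF 136927.26

CIF: the seller pays costs through ocean freight and marine insurance to the destination port.
Seller's account: goods 128109.36 + inland to port 1670.61 + export clearance 99.87 + origin terminal 733.99 + freight 6313.43 = 136927.26
Buyer's account: destination terminal 860.51 + duty 6644.91 + delivery 1915.80 = 9421.22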